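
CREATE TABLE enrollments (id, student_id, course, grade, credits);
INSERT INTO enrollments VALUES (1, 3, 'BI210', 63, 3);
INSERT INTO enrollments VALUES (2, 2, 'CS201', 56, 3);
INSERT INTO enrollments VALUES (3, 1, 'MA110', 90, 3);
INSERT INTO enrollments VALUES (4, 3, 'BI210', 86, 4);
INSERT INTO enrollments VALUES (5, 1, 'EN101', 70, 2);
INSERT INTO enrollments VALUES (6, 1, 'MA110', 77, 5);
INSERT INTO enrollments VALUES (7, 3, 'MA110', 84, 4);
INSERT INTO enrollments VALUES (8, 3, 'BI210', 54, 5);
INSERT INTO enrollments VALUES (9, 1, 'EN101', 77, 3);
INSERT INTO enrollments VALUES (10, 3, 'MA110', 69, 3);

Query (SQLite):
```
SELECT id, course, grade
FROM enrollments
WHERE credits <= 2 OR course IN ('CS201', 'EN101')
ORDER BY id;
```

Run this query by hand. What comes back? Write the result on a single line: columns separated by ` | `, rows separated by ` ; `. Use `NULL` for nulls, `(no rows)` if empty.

2 | CS201 | 56 ; 5 | EN101 | 70 ; 9 | EN101 | 77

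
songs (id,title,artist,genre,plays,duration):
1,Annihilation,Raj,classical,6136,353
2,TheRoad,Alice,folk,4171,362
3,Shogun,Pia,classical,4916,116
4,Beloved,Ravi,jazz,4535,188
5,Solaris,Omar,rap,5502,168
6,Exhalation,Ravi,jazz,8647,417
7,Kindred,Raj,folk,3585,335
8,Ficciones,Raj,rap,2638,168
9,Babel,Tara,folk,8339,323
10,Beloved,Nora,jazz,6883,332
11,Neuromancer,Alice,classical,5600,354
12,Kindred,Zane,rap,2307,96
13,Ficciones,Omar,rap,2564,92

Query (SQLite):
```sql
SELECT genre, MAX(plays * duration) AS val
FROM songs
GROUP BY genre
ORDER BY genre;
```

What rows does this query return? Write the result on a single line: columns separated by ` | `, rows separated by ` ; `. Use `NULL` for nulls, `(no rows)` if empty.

classical | 2166008 ; folk | 2693497 ; jazz | 3605799 ; rap | 924336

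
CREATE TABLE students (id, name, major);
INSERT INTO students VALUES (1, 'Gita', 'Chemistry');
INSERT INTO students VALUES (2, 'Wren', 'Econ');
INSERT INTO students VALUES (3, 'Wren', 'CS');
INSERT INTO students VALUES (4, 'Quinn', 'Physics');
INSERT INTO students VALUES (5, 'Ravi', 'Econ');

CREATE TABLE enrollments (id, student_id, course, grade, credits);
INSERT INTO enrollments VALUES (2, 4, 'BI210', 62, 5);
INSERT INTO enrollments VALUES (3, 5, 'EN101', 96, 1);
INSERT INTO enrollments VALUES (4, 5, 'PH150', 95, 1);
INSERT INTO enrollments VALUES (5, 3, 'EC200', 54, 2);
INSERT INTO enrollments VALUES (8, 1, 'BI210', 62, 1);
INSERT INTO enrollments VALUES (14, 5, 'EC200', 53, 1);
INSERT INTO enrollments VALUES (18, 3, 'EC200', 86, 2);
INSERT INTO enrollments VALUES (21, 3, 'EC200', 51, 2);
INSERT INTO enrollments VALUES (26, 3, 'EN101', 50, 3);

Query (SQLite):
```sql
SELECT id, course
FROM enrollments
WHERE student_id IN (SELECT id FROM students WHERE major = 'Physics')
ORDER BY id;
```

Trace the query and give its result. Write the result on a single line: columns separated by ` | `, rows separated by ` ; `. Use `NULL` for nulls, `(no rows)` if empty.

Inner query: students.id where major = 'Physics'.
Outer: keep enrollments rows whose student_id is in that set.
Inner query → {4}

2 | BI210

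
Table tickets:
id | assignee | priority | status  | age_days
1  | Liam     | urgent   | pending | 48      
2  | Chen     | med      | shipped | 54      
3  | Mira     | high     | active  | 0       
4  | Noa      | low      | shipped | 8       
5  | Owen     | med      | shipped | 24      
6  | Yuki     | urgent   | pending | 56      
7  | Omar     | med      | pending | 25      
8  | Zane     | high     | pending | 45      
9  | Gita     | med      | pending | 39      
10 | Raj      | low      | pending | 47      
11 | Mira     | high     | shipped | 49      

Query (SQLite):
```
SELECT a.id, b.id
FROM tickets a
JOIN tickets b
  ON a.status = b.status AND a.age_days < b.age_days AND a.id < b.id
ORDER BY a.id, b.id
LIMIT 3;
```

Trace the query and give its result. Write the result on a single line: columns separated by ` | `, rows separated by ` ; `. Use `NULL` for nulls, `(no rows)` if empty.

1 | 6 ; 4 | 5 ; 4 | 11

Pairs (a,b) with same status, a.age_days < b.age_days, a.id < b.id.
status groups: active:{3} pending:{1,6,7,8,9,10} shipped:{2,4,5,11}
Ordered by (a.id, b.id); first 3.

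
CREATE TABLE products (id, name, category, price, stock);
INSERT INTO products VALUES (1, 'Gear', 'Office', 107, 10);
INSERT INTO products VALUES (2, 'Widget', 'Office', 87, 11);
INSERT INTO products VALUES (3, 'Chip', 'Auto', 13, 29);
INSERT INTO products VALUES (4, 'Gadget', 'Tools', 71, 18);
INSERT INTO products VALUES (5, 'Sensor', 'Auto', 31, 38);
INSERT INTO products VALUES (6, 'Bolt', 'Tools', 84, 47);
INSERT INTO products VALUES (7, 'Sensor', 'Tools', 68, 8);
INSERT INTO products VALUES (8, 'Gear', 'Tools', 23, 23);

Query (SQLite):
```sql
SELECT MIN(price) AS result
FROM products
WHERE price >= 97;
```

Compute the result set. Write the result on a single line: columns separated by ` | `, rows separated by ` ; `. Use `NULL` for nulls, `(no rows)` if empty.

107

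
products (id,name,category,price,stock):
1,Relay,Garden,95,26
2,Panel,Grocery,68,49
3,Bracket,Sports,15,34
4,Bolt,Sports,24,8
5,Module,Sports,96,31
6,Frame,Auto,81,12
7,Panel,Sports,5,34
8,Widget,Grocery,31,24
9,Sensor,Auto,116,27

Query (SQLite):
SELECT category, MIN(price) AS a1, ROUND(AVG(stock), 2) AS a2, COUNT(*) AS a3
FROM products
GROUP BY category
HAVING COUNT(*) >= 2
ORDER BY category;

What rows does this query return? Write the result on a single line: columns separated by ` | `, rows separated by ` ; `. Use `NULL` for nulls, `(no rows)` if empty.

Group products by category.
Per group compute: MIN(price), ROUND(AVG(stock), 2), COUNT(*).
HAVING: drop groups with fewer than 2 rows.
  Auto: ids {6, 9} → MIN(price)=81, ROUND(AVG(stock), 2)=19.5, COUNT(*)=2
  Garden: ids {1} → MIN(price)=95, ROUND(AVG(stock), 2)=26, COUNT(*)=1
  Grocery: ids {2, 8} → MIN(price)=31, ROUND(AVG(stock), 2)=36.5, COUNT(*)=2
  Sports: ids {3, 4, 5, 7} → MIN(price)=5, ROUND(AVG(stock), 2)=26.75, COUNT(*)=4

Auto | 81 | 19.5 | 2 ; Grocery | 31 | 36.5 | 2 ; Sports | 5 | 26.75 | 4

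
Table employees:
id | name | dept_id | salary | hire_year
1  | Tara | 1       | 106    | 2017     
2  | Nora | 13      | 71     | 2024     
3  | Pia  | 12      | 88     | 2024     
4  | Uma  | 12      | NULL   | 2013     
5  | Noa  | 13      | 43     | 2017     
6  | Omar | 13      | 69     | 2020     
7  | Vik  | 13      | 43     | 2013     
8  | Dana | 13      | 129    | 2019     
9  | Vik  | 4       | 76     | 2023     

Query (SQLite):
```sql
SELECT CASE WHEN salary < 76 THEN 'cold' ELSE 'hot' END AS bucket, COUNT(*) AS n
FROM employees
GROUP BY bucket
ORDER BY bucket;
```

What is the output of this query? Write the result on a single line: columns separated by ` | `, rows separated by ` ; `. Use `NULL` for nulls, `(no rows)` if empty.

cold | 4 ; hot | 5

Bucket rows by salary < 76 → 'cold' else 'hot'; count each bucket.
NULL < 76 is unknown, so NULL salary falls into ELSE → 'hot'.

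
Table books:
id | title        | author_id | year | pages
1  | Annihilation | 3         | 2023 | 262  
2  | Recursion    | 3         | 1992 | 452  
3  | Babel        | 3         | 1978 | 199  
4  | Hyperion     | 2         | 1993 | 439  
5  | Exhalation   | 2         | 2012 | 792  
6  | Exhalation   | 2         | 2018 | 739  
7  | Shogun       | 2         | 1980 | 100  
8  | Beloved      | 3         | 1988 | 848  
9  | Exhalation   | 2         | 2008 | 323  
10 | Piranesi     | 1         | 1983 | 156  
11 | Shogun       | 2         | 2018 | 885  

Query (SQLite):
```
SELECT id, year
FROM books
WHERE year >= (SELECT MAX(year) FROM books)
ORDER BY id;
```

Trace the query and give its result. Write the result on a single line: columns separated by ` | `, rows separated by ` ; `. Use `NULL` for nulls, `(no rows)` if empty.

Scalar subquery: MAX(year) over all books rows = 2023.
Keep rows where year >= that value.

1 | 2023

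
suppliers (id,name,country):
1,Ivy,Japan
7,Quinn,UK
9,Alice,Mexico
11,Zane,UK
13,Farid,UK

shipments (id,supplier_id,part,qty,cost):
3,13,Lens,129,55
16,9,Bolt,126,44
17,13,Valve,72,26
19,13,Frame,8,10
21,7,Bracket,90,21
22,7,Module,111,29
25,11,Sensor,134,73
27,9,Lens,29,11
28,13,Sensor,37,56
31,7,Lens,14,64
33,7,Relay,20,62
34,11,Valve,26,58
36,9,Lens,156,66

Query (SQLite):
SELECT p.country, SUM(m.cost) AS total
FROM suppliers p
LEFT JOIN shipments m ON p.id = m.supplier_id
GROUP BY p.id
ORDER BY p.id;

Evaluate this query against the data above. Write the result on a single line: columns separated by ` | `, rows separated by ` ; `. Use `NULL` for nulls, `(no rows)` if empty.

LEFT JOIN keeps every suppliers row; unmatched ones get NULL for shipments columns.
Group by suppliers.id and compute SUM(m.cost). SUM over an all-NULL group is NULL.
  1: ids {—} → SUM(m.cost)=NULL
  7: ids {21, 22, 31, 33} → SUM(m.cost)=176
  9: ids {16, 27, 36} → SUM(m.cost)=121
  11: ids {25, 34} → SUM(m.cost)=131
  13: ids {3, 17, 19, 28} → SUM(m.cost)=147

Japan | NULL ; UK | 176 ; Mexico | 121 ; UK | 131 ; UK | 147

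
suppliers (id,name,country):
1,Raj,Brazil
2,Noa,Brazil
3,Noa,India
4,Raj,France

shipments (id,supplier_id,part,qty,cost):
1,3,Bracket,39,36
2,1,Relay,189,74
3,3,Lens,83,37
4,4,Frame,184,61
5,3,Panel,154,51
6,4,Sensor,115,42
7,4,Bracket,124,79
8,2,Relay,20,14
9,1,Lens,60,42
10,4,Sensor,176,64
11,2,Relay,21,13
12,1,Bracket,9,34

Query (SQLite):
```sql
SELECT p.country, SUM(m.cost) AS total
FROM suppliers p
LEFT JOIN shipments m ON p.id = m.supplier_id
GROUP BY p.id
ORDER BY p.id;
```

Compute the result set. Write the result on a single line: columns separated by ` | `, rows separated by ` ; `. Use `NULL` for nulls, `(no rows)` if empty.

LEFT JOIN keeps every suppliers row; unmatched ones get NULL for shipments columns.
Group by suppliers.id and compute SUM(m.cost). SUM over an all-NULL group is NULL.
  1: ids {2, 9, 12} → SUM(m.cost)=150
  2: ids {8, 11} → SUM(m.cost)=27
  3: ids {1, 3, 5} → SUM(m.cost)=124
  4: ids {4, 6, 7, 10} → SUM(m.cost)=246

Brazil | 150 ; Brazil | 27 ; India | 124 ; France | 246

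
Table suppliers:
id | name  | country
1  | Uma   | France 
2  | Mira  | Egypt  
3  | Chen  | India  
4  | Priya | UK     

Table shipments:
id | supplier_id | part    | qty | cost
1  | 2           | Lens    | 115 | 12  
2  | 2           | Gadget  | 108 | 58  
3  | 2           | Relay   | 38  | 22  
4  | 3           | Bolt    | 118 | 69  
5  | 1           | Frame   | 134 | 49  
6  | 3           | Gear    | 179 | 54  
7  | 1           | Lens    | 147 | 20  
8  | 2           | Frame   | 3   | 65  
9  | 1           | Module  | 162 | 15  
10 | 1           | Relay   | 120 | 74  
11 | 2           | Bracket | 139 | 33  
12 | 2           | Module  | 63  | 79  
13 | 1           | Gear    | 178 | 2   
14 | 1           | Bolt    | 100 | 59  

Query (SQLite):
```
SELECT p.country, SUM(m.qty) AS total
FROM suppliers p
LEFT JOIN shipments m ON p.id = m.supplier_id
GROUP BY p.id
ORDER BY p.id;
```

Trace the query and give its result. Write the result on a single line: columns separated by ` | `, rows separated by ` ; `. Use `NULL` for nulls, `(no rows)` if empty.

LEFT JOIN keeps every suppliers row; unmatched ones get NULL for shipments columns.
Group by suppliers.id and compute SUM(m.qty). SUM over an all-NULL group is NULL.
  1: ids {5, 7, 9, 10, 13, 14} → SUM(m.qty)=841
  2: ids {1, 2, 3, 8, 11, 12} → SUM(m.qty)=466
  3: ids {4, 6} → SUM(m.qty)=297
  4: ids {—} → SUM(m.qty)=NULL

France | 841 ; Egypt | 466 ; India | 297 ; UK | NULL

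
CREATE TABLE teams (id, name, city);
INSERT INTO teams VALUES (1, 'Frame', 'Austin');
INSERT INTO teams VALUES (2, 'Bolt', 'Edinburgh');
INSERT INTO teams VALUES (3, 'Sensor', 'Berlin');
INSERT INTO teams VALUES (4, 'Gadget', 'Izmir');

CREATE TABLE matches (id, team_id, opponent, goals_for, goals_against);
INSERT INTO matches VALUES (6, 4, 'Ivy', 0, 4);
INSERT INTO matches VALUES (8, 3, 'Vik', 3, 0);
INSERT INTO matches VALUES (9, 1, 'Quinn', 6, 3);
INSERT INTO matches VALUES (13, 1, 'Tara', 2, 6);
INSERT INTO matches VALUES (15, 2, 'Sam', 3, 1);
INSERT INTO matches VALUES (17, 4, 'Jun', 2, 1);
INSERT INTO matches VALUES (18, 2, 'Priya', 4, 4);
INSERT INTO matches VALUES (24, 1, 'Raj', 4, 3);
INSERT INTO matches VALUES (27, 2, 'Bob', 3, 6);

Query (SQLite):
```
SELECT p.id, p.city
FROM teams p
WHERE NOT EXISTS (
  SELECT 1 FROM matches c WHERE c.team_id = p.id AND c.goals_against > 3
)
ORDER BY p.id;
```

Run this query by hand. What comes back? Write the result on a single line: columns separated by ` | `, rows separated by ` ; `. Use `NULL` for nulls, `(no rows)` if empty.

3 | Berlin

For each teams row, check whether any matches with matching team_id has goals_against > 3.
Keep rows where that is false.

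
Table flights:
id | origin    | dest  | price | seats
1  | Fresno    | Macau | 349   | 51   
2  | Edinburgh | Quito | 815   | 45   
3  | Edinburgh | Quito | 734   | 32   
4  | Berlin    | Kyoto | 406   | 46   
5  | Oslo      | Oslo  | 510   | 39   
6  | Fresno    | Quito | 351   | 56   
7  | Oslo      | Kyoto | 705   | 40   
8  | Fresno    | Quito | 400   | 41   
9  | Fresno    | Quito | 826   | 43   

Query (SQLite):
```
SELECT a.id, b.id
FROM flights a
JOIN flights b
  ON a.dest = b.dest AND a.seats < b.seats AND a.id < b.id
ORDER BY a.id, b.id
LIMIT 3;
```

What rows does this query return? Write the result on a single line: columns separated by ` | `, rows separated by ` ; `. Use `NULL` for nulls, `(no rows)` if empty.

Pairs (a,b) with same dest, a.seats < b.seats, a.id < b.id.
dest groups: Kyoto:{4,7} Macau:{1} Oslo:{5} Quito:{2,3,6,8,9}
Ordered by (a.id, b.id); first 3.

2 | 6 ; 3 | 6 ; 3 | 8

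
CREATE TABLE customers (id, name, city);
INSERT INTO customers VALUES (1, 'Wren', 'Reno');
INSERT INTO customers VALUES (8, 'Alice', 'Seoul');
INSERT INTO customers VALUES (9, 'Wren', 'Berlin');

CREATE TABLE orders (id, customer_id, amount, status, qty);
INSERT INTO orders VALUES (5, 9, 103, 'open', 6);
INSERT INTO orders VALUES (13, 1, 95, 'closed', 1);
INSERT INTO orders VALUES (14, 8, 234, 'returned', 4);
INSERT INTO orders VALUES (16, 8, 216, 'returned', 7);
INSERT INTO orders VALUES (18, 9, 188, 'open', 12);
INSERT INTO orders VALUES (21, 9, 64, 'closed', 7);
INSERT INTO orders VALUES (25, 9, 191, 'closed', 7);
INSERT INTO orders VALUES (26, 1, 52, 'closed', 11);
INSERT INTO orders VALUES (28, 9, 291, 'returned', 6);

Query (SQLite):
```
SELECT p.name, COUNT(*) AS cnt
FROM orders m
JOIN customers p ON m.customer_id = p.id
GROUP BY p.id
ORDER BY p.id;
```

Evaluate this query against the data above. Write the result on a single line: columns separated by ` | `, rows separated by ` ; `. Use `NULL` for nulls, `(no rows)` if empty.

Wren | 2 ; Alice | 2 ; Wren | 5

Join each orders row to its customers via customer_id.
Group joined rows by customers.id; compute COUNT(*) per group.
  1: ids {13, 26} → COUNT(*)=2
  8: ids {14, 16} → COUNT(*)=2
  9: ids {5, 18, 21, 25, 28} → COUNT(*)=5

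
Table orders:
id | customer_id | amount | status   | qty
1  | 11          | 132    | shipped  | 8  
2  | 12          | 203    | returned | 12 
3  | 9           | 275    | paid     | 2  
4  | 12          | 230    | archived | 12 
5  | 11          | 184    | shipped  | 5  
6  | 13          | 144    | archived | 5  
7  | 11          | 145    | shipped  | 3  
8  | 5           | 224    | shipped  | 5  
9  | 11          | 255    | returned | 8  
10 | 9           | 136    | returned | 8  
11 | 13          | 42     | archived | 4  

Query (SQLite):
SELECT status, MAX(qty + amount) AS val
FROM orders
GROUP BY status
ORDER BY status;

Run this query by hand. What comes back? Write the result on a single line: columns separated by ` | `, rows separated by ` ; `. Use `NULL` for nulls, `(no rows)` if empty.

archived | 242 ; paid | 277 ; returned | 263 ; shipped | 229

For each row compute qty + amount.
Group by status; take MAX of the expression per group.
  archived: ids {4, 6, 11} → MAX(qty + amount)=242
  paid: ids {3} → MAX(qty + amount)=277
  returned: ids {2, 9, 10} → MAX(qty + amount)=263
  shipped: ids {1, 5, 7, 8} → MAX(qty + amount)=229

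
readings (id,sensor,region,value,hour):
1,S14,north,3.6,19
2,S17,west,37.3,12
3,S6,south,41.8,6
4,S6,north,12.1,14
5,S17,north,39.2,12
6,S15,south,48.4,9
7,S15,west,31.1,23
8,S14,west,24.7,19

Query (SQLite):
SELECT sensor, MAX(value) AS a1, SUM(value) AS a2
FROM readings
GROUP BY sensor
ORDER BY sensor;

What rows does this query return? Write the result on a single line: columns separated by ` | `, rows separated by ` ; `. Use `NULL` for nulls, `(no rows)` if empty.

Group readings by sensor.
Per group compute: MAX(value), SUM(value).
  S14: ids {1, 8} → MAX(value)=24.7, SUM(value)=28.3
  S15: ids {6, 7} → MAX(value)=48.4, SUM(value)=79.5
  S17: ids {2, 5} → MAX(value)=39.2, SUM(value)=76.5
  S6: ids {3, 4} → MAX(value)=41.8, SUM(value)=53.9

S14 | 24.7 | 28.3 ; S15 | 48.4 | 79.5 ; S17 | 39.2 | 76.5 ; S6 | 41.8 | 53.9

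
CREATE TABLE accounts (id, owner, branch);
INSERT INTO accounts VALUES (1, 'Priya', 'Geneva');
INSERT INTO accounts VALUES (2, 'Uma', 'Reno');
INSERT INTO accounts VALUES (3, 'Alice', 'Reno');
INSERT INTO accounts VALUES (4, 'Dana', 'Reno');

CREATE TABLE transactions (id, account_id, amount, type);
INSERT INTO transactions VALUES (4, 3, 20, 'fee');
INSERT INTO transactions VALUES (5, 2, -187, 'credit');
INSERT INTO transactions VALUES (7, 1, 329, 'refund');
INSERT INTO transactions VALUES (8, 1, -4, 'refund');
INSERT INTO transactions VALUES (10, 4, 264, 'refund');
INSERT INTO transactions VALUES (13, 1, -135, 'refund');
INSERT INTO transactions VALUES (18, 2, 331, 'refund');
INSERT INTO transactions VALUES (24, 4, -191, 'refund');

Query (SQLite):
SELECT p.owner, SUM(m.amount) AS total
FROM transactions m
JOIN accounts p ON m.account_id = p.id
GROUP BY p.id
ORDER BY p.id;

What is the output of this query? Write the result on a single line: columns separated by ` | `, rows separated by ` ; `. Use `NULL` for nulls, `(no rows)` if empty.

Priya | 190 ; Uma | 144 ; Alice | 20 ; Dana | 73

Join each transactions row to its accounts via account_id.
Group joined rows by accounts.id; compute SUM(m.amount) per group.
  1: ids {7, 8, 13} → SUM(m.amount)=190
  2: ids {5, 18} → SUM(m.amount)=144
  3: ids {4} → SUM(m.amount)=20
  4: ids {10, 24} → SUM(m.amount)=73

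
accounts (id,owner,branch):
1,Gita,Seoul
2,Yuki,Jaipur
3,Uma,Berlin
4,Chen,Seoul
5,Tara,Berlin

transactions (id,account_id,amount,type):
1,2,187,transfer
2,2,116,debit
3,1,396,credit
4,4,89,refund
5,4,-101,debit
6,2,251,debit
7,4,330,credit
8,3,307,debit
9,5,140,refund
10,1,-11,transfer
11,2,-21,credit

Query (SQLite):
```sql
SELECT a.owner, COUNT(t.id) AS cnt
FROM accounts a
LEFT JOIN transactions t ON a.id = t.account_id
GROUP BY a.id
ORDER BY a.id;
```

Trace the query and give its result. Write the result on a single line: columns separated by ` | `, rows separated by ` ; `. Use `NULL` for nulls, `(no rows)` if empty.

Gita | 2 ; Yuki | 4 ; Uma | 1 ; Chen | 3 ; Tara | 1

LEFT JOIN keeps every accounts row; unmatched ones get NULL for transactions columns.
Group by accounts.id and compute COUNT(t.id). COUNT(col) of an all-NULL group is 0.
  1: ids {3, 10} → COUNT(t.id)=2
  2: ids {1, 2, 6, 11} → COUNT(t.id)=4
  3: ids {8} → COUNT(t.id)=1
  4: ids {4, 5, 7} → COUNT(t.id)=3
  5: ids {9} → COUNT(t.id)=1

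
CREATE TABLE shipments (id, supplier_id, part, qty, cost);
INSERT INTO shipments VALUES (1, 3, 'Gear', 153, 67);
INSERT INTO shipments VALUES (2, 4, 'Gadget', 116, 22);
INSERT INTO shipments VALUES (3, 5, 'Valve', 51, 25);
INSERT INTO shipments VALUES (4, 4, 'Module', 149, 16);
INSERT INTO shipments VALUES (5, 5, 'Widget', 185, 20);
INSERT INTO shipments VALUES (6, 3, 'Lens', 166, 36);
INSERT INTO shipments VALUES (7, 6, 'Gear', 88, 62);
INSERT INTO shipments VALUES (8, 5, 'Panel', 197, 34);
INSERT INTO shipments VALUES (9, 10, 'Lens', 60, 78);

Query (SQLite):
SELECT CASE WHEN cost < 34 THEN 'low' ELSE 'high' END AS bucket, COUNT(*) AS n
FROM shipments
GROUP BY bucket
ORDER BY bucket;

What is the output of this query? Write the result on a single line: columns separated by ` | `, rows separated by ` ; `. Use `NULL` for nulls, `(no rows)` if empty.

Bucket rows by cost < 34 → 'low' else 'high'; count each bucket.

high | 5 ; low | 4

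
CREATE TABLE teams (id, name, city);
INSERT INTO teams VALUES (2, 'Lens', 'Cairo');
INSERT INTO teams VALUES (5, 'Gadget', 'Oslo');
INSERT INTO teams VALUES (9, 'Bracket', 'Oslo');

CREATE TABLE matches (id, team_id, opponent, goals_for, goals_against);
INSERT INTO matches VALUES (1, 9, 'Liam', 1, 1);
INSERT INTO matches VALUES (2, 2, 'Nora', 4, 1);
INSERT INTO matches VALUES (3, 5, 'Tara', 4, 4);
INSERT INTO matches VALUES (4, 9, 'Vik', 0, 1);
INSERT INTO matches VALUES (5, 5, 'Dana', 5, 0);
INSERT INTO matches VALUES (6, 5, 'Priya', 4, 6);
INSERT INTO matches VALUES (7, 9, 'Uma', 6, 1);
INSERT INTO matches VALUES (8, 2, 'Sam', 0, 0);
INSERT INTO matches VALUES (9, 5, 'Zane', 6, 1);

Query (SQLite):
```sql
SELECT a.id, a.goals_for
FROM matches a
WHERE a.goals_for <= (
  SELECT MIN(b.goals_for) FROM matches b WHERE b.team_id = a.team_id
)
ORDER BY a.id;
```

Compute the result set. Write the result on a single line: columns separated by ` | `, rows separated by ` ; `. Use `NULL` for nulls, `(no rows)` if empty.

3 | 4 ; 4 | 0 ; 6 | 4 ; 8 | 0

For each matches row a, compute MIN(goals_for) over rows sharing a.team_id.
Keep row a if a.goals_for <= that per-group MIN.
  team_id=2: MIN(goals_for) = 0
  team_id=5: MIN(goals_for) = 4
  team_id=9: MIN(goals_for) = 0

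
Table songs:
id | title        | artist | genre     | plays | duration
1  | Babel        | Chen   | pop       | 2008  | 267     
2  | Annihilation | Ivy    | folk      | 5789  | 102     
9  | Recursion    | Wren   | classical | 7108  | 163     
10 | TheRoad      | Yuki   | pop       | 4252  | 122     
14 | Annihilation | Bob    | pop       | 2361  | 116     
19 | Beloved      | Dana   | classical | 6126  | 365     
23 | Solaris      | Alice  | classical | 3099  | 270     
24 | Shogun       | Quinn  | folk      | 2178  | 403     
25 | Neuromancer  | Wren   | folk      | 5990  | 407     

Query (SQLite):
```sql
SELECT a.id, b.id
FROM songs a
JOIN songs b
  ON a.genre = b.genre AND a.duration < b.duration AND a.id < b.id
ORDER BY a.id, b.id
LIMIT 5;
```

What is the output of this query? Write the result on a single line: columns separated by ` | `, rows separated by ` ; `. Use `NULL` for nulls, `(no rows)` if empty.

2 | 24 ; 2 | 25 ; 9 | 19 ; 9 | 23 ; 24 | 25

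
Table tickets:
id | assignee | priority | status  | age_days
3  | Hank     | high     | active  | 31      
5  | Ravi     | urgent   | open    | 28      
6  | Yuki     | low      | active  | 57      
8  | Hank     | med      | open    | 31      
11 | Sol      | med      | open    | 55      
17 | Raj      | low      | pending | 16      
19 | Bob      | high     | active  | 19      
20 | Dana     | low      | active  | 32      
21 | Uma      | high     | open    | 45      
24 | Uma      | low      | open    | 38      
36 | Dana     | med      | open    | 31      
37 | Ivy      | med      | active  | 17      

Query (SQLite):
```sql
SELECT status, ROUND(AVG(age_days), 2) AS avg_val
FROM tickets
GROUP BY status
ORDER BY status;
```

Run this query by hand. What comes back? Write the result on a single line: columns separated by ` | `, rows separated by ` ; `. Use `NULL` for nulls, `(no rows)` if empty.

Partition tickets by status; compute ROUND(AVG(age_days), 2) within each group.
  active: ids {3, 6, 19, 20, 37} → ROUND(AVG(age_days), 2)=31.2
  open: ids {5, 8, 11, 21, 24, 36} → ROUND(AVG(age_days), 2)=38
  pending: ids {17} → ROUND(AVG(age_days), 2)=16

active | 31.2 ; open | 38 ; pending | 16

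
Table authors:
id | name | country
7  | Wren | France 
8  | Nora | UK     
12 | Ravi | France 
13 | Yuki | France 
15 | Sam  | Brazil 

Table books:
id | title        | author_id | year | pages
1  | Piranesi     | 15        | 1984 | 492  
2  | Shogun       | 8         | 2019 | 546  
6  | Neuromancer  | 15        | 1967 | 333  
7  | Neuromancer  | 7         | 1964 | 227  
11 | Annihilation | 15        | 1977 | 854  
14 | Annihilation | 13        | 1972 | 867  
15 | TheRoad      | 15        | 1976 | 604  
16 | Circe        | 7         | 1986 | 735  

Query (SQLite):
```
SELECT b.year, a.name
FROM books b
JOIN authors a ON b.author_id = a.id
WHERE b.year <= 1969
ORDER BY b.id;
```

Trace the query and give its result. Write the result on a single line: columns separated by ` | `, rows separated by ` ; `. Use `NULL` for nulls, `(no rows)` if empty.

1967 | Sam ; 1964 | Wren

Each books row matches the authors row where author_id = authors.id.
Then keep rows with b.year <= 1969.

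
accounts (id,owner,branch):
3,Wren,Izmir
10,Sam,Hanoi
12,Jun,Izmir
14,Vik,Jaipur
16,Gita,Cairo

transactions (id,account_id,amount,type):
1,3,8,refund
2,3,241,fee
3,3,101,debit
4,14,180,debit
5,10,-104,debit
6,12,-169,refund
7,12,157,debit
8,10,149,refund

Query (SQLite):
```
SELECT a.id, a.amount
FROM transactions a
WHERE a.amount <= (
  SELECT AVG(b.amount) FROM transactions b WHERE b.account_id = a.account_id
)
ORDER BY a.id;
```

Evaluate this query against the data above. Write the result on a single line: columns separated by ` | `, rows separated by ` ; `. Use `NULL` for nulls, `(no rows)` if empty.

1 | 8 ; 3 | 101 ; 4 | 180 ; 5 | -104 ; 6 | -169

For each transactions row a, compute AVG(amount) over rows sharing a.account_id.
Keep row a if a.amount <= that per-group AVG.
  account_id=3: AVG(amount) = 116.666667
  account_id=10: AVG(amount) = 22.5
  account_id=12: AVG(amount) = -6.0
  account_id=14: AVG(amount) = 180.0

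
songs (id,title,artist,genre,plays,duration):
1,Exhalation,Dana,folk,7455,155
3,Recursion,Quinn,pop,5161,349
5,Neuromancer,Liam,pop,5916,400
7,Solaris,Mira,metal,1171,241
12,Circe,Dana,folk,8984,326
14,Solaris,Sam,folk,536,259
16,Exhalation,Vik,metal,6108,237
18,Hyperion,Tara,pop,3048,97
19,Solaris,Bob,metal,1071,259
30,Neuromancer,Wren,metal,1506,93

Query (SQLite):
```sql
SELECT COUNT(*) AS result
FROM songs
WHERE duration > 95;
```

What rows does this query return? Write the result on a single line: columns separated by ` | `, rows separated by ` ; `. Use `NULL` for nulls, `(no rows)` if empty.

Rows where duration > 95 → plays values: [7455, 5161, 5916, 1171, 8984, 536, 6108, 3048, 1071].
COUNT(*) counts rows → 9.

9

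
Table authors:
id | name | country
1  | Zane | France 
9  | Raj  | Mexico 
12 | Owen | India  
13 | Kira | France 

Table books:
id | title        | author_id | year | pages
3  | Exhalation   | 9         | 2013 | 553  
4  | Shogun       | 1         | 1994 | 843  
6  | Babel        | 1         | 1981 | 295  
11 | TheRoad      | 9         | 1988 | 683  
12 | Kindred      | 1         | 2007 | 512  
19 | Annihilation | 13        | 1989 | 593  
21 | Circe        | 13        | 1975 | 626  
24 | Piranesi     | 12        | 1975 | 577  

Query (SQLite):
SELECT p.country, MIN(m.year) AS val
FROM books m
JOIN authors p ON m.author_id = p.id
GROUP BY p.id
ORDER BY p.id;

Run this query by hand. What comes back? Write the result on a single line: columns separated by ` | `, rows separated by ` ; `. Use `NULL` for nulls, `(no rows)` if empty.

Join each books row to its authors via author_id.
Group joined rows by authors.id; compute MIN(m.year) per group.
  1: ids {4, 6, 12} → MIN(m.year)=1981
  9: ids {3, 11} → MIN(m.year)=1988
  12: ids {24} → MIN(m.year)=1975
  13: ids {19, 21} → MIN(m.year)=1975

France | 1981 ; Mexico | 1988 ; India | 1975 ; France | 1975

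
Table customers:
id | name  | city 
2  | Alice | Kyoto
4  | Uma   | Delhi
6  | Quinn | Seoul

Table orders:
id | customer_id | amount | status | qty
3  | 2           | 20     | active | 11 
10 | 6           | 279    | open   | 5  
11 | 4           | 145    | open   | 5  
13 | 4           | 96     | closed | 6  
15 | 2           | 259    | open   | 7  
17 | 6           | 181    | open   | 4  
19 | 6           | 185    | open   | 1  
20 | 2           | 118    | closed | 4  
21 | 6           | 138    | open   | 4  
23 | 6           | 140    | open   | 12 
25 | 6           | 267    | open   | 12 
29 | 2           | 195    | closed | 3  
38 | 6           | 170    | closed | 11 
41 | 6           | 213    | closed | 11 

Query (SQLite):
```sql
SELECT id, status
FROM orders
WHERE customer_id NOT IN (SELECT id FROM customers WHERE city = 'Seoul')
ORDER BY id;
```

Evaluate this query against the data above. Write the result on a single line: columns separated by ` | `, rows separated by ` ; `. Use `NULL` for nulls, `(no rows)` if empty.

Inner query: customers.id where city = 'Seoul'.
Outer: keep orders rows whose customer_id is not in that set.
Inner query → {6}

3 | active ; 11 | open ; 13 | closed ; 15 | open ; 20 | closed ; 29 | closed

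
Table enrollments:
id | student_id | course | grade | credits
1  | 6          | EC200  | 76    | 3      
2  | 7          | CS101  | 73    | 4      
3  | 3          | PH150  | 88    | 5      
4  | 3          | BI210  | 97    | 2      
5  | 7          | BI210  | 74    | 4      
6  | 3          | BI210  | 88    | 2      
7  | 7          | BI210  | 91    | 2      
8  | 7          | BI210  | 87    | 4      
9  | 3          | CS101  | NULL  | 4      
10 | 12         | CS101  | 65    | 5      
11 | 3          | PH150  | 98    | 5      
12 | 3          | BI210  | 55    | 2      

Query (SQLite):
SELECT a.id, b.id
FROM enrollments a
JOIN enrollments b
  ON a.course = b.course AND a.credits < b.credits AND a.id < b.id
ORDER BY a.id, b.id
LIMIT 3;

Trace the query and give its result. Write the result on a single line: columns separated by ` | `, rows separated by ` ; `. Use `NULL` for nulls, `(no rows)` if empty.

2 | 10 ; 4 | 5 ; 4 | 8

Pairs (a,b) with same course, a.credits < b.credits, a.id < b.id.
course groups: BI210:{4,5,6,7,8,12} CS101:{2,9,10} EC200:{1} PH150:{3,11}
Ordered by (a.id, b.id); first 3.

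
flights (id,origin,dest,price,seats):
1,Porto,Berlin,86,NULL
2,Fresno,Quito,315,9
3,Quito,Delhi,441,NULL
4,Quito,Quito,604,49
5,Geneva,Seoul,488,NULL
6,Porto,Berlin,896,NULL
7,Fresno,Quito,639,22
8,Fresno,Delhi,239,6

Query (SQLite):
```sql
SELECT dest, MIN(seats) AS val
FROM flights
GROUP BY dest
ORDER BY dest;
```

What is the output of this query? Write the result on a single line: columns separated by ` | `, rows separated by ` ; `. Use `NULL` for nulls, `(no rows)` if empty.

Partition flights by dest; compute MIN(seats) within each group.
  Berlin: ids {1, 6} → MIN(seats)=NULL
  Delhi: ids {3, 8} → MIN(seats)=6
  Quito: ids {2, 4, 7} → MIN(seats)=9
  Seoul: ids {5} → MIN(seats)=NULL

Berlin | NULL ; Delhi | 6 ; Quito | 9 ; Seoul | NULL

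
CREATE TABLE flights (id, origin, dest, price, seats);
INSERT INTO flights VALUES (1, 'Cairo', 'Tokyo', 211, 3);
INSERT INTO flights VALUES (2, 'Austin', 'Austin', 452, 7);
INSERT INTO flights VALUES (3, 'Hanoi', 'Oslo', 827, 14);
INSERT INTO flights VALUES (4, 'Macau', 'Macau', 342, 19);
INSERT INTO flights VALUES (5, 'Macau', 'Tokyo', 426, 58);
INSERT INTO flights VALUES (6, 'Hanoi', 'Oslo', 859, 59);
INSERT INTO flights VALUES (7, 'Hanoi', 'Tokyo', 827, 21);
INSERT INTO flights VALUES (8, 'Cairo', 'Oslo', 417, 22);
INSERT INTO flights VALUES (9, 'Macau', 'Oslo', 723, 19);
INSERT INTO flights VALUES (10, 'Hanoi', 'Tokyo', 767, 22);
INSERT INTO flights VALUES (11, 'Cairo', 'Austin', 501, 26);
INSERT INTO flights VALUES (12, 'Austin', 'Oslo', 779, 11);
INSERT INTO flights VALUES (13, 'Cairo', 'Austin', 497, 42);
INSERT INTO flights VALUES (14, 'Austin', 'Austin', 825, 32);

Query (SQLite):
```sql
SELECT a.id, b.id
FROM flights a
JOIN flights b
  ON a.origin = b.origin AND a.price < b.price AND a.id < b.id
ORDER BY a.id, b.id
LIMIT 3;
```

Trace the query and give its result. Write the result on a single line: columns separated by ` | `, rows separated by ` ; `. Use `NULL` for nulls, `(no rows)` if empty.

Pairs (a,b) with same origin, a.price < b.price, a.id < b.id.
origin groups: Austin:{2,12,14} Cairo:{1,8,11,13} Hanoi:{3,6,7,10} Macau:{4,5,9}
Ordered by (a.id, b.id); first 3.

1 | 8 ; 1 | 11 ; 1 | 13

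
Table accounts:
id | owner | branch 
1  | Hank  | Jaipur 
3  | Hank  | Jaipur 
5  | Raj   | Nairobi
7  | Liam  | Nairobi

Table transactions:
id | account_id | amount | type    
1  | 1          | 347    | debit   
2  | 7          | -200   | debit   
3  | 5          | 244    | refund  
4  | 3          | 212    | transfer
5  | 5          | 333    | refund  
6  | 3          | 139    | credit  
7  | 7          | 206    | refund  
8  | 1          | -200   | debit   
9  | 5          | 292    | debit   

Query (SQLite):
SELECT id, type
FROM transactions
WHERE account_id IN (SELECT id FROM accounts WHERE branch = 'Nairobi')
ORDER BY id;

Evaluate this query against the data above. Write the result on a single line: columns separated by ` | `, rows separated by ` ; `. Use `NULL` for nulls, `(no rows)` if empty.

Inner query: accounts.id where branch = 'Nairobi'.
Outer: keep transactions rows whose account_id is in that set.
Inner query → {5, 7}

2 | debit ; 3 | refund ; 5 | refund ; 7 | refund ; 9 | debit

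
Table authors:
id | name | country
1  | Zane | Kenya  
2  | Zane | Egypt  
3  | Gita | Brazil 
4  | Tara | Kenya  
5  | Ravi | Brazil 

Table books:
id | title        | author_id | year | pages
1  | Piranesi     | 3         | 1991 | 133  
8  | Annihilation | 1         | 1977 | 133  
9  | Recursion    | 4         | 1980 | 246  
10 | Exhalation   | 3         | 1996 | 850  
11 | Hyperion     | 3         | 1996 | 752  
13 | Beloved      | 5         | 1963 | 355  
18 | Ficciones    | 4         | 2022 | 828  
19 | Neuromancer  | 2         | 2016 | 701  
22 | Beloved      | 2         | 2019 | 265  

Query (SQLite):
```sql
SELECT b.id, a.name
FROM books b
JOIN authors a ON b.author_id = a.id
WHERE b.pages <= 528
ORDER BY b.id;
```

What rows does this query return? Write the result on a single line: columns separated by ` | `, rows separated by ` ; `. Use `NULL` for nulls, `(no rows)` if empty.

Each books row matches the authors row where author_id = authors.id.
Then keep rows with b.pages <= 528.

1 | Gita ; 8 | Zane ; 9 | Tara ; 13 | Ravi ; 22 | Zane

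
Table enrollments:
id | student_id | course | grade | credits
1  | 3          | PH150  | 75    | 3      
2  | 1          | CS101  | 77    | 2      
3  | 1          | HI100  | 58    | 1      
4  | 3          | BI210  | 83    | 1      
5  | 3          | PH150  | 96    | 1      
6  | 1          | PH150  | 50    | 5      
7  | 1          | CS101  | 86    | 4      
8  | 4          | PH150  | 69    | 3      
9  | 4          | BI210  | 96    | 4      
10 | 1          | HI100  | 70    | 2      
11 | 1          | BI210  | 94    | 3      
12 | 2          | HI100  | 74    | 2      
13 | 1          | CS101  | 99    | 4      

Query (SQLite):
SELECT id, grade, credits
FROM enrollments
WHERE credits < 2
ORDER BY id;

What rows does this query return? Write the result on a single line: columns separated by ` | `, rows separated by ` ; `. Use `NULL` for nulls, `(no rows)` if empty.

3 | 58 | 1 ; 4 | 83 | 1 ; 5 | 96 | 1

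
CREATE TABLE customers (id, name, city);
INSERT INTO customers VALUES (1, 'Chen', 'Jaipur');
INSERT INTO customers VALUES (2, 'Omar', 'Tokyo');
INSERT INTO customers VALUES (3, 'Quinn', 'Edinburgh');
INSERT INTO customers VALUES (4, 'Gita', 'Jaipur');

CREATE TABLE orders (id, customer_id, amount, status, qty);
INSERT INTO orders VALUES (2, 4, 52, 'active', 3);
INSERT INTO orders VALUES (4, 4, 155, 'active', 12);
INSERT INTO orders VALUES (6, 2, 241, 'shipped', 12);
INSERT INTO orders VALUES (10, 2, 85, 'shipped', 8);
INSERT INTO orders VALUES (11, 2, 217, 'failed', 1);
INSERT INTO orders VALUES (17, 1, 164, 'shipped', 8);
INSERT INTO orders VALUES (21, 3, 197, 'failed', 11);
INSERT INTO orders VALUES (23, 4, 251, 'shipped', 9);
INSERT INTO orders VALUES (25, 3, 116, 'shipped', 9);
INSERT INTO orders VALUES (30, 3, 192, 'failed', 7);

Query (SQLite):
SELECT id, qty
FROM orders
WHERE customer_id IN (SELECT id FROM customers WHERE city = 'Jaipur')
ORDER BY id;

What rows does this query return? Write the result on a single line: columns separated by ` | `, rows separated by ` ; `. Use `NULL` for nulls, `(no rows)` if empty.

2 | 3 ; 4 | 12 ; 17 | 8 ; 23 | 9

Inner query: customers.id where city = 'Jaipur'.
Outer: keep orders rows whose customer_id is in that set.
Inner query → {1, 4}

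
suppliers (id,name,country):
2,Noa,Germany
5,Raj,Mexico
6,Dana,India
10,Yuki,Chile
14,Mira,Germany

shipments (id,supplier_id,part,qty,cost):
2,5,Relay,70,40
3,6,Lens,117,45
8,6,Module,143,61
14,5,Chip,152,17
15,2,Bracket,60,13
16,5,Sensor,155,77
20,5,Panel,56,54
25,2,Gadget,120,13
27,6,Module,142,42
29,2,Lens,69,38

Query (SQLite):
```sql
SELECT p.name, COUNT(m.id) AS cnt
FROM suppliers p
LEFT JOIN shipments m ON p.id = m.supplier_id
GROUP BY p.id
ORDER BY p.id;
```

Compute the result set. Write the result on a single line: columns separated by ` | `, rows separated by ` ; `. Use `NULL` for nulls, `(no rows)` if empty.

Noa | 3 ; Raj | 4 ; Dana | 3 ; Yuki | 0 ; Mira | 0

LEFT JOIN keeps every suppliers row; unmatched ones get NULL for shipments columns.
Group by suppliers.id and compute COUNT(m.id). COUNT(col) of an all-NULL group is 0.
  2: ids {15, 25, 29} → COUNT(m.id)=3
  5: ids {2, 14, 16, 20} → COUNT(m.id)=4
  6: ids {3, 8, 27} → COUNT(m.id)=3
  10: ids {—} → COUNT(m.id)=0
  14: ids {—} → COUNT(m.id)=0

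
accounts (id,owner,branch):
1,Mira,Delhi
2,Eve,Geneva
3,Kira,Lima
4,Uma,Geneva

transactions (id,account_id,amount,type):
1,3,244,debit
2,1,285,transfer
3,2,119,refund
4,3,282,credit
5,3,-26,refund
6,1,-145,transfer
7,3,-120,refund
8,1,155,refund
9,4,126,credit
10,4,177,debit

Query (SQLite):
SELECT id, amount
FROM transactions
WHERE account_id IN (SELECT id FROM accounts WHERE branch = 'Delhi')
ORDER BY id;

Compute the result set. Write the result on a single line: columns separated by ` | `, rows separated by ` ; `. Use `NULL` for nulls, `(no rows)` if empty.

Inner query: accounts.id where branch = 'Delhi'.
Outer: keep transactions rows whose account_id is in that set.
Inner query → {1}

2 | 285 ; 6 | -145 ; 8 | 155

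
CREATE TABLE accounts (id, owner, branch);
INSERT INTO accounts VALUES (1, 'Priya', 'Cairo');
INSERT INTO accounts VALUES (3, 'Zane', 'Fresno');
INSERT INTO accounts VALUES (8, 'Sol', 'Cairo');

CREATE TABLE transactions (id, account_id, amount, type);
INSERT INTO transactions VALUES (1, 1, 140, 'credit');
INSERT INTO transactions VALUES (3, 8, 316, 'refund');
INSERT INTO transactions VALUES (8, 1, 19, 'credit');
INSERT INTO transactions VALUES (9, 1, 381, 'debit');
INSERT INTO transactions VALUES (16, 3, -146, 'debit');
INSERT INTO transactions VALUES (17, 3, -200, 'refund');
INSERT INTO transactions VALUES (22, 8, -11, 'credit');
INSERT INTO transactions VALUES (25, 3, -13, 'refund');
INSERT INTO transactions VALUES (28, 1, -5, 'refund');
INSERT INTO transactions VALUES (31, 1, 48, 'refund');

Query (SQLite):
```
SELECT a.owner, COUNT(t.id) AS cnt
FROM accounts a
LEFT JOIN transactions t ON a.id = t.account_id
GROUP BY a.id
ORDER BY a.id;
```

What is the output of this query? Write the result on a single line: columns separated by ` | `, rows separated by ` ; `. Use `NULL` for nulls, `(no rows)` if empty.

LEFT JOIN keeps every accounts row; unmatched ones get NULL for transactions columns.
Group by accounts.id and compute COUNT(t.id). COUNT(col) of an all-NULL group is 0.
  1: ids {1, 8, 9, 28, 31} → COUNT(t.id)=5
  3: ids {16, 17, 25} → COUNT(t.id)=3
  8: ids {3, 22} → COUNT(t.id)=2

Priya | 5 ; Zane | 3 ; Sol | 2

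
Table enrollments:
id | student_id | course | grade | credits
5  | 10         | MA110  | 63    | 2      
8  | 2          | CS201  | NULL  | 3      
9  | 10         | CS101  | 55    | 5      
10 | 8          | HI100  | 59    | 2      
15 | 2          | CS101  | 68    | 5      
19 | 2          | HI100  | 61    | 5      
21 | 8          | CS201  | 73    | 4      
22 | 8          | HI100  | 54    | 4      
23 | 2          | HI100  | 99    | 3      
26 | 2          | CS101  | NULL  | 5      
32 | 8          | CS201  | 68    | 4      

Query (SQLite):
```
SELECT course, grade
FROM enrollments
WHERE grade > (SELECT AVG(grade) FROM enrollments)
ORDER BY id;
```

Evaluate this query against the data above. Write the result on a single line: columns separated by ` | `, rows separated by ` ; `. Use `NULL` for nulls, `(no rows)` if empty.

Scalar subquery: AVG(grade) over all enrollments rows = 66.666667 (≈; comparison uses full precision).
Keep rows where grade > that value.

CS101 | 68 ; CS201 | 73 ; HI100 | 99 ; CS201 | 68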